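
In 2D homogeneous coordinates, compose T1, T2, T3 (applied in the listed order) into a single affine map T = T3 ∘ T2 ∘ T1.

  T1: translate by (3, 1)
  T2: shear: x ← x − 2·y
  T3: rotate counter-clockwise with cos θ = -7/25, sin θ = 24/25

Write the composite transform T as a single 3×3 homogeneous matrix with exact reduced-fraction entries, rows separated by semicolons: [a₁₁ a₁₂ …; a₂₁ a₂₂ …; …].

T1 = [1 0 3; 0 1 1; 0 0 1]
T2·T1 = [1 -2 1; 0 1 1; 0 0 1]
T3·…·T1 = [-7/25 -2/5 -31/25; 24/25 -11/5 17/25; 0 0 1]

T = [-7/25 -2/5 -31/25; 24/25 -11/5 17/25; 0 0 1]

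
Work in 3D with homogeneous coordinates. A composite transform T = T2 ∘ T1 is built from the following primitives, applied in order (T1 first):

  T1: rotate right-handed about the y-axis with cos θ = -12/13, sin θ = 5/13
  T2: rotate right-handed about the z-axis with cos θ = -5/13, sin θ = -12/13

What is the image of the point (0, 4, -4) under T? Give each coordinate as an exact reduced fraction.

T1 rotate right-handed about the y-axis with cos θ = -12/13, sin θ = 5/13: (0, 4, -4) → (-20/13, 4, 48/13)
T2 rotate right-handed about the z-axis with cos θ = -5/13, sin θ = -12/13: (-20/13, 4, 48/13) → (724/169, -20/169, 48/13)

T(p) = (724/169, -20/169, 48/13)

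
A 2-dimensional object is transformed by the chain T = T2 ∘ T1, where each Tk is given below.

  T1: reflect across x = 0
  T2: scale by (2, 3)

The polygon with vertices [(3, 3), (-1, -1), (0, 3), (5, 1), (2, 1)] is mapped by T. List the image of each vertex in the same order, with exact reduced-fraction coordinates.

image vertices: (-6, 9), (2, -3), (0, 9), (-10, 3), (-4, 3)

T1 reflect across x = 0: (3, 3) → (-3, 3); (-1, -1) → (1, -1); (0, 3) → (0, 3); (5, 1) → (-5, 1); (2, 1) → (-2, 1)
T2 scale by (2, 3): (-3, 3) → (-6, 9); (1, -1) → (2, -3); (0, 3) → (0, 9); (-5, 1) → (-10, 3); (-2, 1) → (-4, 3)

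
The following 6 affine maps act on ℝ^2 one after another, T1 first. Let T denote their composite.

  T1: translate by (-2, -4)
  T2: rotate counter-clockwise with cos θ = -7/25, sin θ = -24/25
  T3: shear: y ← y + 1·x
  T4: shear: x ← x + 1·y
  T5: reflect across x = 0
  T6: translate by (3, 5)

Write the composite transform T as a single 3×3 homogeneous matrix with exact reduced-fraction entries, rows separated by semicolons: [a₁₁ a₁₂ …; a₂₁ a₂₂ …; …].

T = [38/25 -41/25 163/25; -31/25 17/25 119/25; 0 0 1]

T1 = [1 0 -2; 0 1 -4; 0 0 1]
T2·T1 = [-7/25 24/25 -82/25; -24/25 -7/25 76/25; 0 0 1]
T3·…·T1 = [-7/25 24/25 -82/25; -31/25 17/25 -6/25; 0 0 1]
T4·…·T1 = [-38/25 41/25 -88/25; -31/25 17/25 -6/25; 0 0 1]
T5·…·T1 = [38/25 -41/25 88/25; -31/25 17/25 -6/25; 0 0 1]
T6·…·T1 = [38/25 -41/25 163/25; -31/25 17/25 119/25; 0 0 1]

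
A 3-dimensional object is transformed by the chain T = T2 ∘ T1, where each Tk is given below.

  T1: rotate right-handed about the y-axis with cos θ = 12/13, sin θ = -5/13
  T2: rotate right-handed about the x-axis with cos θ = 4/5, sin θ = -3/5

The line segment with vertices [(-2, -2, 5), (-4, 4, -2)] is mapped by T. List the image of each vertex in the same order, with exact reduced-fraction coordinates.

image vertices: (-49/13, 46/65, 278/65), (-38/13, 76/65, -332/65)

T1 rotate right-handed about the y-axis with cos θ = 12/13, sin θ = -5/13: (-2, -2, 5) → (-49/13, -2, 50/13); (-4, 4, -2) → (-38/13, 4, -44/13)
T2 rotate right-handed about the x-axis with cos θ = 4/5, sin θ = -3/5: (-49/13, -2, 50/13) → (-49/13, 46/65, 278/65); (-38/13, 4, -44/13) → (-38/13, 76/65, -332/65)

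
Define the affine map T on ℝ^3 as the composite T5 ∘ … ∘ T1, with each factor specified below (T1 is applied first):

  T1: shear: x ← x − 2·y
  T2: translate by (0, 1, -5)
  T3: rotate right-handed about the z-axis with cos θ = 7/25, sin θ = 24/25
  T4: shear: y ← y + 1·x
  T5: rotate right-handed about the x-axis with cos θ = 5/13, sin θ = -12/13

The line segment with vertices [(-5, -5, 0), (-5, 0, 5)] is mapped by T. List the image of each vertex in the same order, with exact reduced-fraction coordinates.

T1 shear: x ← x − 2·y: (-5, -5, 0) → (5, -5, 0); (-5, 0, 5) → (-5, 0, 5)
T2 translate by (0, 1, -5): (5, -5, 0) → (5, -4, -5); (-5, 0, 5) → (-5, 1, 0)
T3 rotate right-handed about the z-axis with cos θ = 7/25, sin θ = 24/25: (5, -4, -5) → (131/25, 92/25, -5); (-5, 1, 0) → (-59/25, -113/25, 0)
T4 shear: y ← y + 1·x: (131/25, 92/25, -5) → (131/25, 223/25, -5); (-59/25, -113/25, 0) → (-59/25, -172/25, 0)
T5 rotate right-handed about the x-axis with cos θ = 5/13, sin θ = -12/13: (131/25, 223/25, -5) → (131/25, -77/65, -3301/325); (-59/25, -172/25, 0) → (-59/25, -172/65, 2064/325)

image vertices: (131/25, -77/65, -3301/325), (-59/25, -172/65, 2064/325)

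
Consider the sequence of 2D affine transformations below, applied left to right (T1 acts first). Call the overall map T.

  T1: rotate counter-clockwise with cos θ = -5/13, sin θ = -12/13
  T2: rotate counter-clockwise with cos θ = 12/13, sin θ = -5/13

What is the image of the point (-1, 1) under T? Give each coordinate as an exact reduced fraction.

T(p) = (239/169, -1/169)

T1 rotate counter-clockwise with cos θ = -5/13, sin θ = -12/13: (-1, 1) → (17/13, 7/13)
T2 rotate counter-clockwise with cos θ = 12/13, sin θ = -5/13: (17/13, 7/13) → (239/169, -1/169)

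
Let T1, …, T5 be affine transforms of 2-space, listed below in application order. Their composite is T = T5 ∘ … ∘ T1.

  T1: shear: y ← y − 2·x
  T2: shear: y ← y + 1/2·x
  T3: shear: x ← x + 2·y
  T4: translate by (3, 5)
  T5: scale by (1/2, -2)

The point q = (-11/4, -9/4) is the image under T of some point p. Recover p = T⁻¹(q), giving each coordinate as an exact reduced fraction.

T1 = [1 0 0; -2 1 0; 0 0 1]
T2·T1 = [1 0 0; -3/2 1 0; 0 0 1]
T3·…·T1 = [-2 2 0; -3/2 1 0; 0 0 1]
T4·…·T1 = [-2 2 3; -3/2 1 5; 0 0 1]
T5·…·T1 = [-1 1 3/2; 3 -2 -10; 0 0 1]
det M = -1; M⁻¹ = [2 1 7; 3 1 11/2; 0 0 1]
M⁻¹ · (-11/4, -9/4)ᵀ = (-3/4, -5)ᵀ

p = (-3/4, -5)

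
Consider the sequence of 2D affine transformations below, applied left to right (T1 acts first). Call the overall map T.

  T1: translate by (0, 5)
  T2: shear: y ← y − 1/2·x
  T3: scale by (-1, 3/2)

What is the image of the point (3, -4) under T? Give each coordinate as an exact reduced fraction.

T1 translate by (0, 5): (3, -4) → (3, 1)
T2 shear: y ← y − 1/2·x: (3, 1) → (3, -1/2)
T3 scale by (-1, 3/2): (3, -1/2) → (-3, -3/4)

T(p) = (-3, -3/4)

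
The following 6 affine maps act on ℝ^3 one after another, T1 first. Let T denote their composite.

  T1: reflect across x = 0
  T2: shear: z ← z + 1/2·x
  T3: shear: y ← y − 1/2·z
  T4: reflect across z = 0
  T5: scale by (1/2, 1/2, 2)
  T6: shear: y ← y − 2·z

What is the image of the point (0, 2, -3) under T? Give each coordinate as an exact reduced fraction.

T1 reflect across x = 0: (0, 2, -3) → (0, 2, -3)
T2 shear: z ← z + 1/2·x: (0, 2, -3) → (0, 2, -3)
T3 shear: y ← y − 1/2·z: (0, 2, -3) → (0, 7/2, -3)
T4 reflect across z = 0: (0, 7/2, -3) → (0, 7/2, 3)
T5 scale by (1/2, 1/2, 2): (0, 7/2, 3) → (0, 7/4, 6)
T6 shear: y ← y − 2·z: (0, 7/4, 6) → (0, -41/4, 6)

T(p) = (0, -41/4, 6)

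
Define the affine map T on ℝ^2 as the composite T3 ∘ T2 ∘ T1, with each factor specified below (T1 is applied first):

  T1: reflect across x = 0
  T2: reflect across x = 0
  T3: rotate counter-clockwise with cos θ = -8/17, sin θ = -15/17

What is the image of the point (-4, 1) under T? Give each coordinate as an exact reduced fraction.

T1 reflect across x = 0: (-4, 1) → (4, 1)
T2 reflect across x = 0: (4, 1) → (-4, 1)
T3 rotate counter-clockwise with cos θ = -8/17, sin θ = -15/17: (-4, 1) → (47/17, 52/17)

T(p) = (47/17, 52/17)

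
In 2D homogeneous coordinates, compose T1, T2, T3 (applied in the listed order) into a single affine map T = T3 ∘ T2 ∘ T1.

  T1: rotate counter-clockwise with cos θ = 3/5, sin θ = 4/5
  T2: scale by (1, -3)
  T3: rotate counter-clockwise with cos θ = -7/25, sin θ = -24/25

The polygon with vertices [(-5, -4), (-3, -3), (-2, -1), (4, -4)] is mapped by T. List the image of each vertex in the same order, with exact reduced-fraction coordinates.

T1 rotate counter-clockwise with cos θ = 3/5, sin θ = 4/5: (-5, -4) → (1/5, -32/5); (-3, -3) → (3/5, -21/5); (-2, -1) → (-2/5, -11/5); (4, -4) → (28/5, 4/5)
T2 scale by (1, -3): (1/5, -32/5) → (1/5, 96/5); (3/5, -21/5) → (3/5, 63/5); (-2/5, -11/5) → (-2/5, 33/5); (28/5, 4/5) → (28/5, -12/5)
T3 rotate counter-clockwise with cos θ = -7/25, sin θ = -24/25: (1/5, 96/5) → (2297/125, -696/125); (3/5, 63/5) → (1491/125, -513/125); (-2/5, 33/5) → (806/125, -183/125); (28/5, -12/5) → (-484/125, -588/125)

image vertices: (2297/125, -696/125), (1491/125, -513/125), (806/125, -183/125), (-484/125, -588/125)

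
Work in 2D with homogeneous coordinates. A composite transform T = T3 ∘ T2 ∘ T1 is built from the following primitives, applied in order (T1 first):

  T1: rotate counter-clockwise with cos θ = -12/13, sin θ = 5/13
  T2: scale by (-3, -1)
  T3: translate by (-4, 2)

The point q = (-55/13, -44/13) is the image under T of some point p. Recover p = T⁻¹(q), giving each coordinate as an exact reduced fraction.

T1 = [-12/13 -5/13 0; 5/13 -12/13 0; 0 0 1]
T2·T1 = [36/13 15/13 0; -5/13 12/13 0; 0 0 1]
T3·…·T1 = [36/13 15/13 -4; -5/13 12/13 2; 0 0 1]
det M = 3; M⁻¹ = [4/13 -5/13 2; 5/39 12/13 -4/3; 0 0 1]
M⁻¹ · (-55/13, -44/13)ᵀ = (2, -5)ᵀ

p = (2, -5)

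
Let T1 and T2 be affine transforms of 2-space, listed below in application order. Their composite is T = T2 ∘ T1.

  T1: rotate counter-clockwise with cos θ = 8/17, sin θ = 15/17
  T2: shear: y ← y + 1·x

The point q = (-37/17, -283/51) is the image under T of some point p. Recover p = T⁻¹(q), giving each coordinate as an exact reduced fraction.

T1 = [8/17 -15/17 0; 15/17 8/17 0; 0 0 1]
T2·T1 = [8/17 -15/17 0; 23/17 -7/17 0; 0 0 1]
det M = 1; M⁻¹ = [-7/17 15/17 0; -23/17 8/17 0; 0 0 1]
M⁻¹ · (-37/17, -283/51)ᵀ = (-4, 1/3)ᵀ

p = (-4, 1/3)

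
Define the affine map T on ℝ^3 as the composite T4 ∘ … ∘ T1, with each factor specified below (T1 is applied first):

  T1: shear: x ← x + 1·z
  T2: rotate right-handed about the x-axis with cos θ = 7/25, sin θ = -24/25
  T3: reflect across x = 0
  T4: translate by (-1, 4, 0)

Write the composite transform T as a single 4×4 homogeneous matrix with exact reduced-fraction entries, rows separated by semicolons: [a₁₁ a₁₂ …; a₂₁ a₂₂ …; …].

T = [-1 0 -1 -1; 0 7/25 24/25 4; 0 -24/25 7/25 0; 0 0 0 1]

T1 = [1 0 1 0; 0 1 0 0; 0 0 1 0; 0 0 0 1]
T2·T1 = [1 0 1 0; 0 7/25 24/25 0; 0 -24/25 7/25 0; 0 0 0 1]
T3·…·T1 = [-1 0 -1 0; 0 7/25 24/25 0; 0 -24/25 7/25 0; 0 0 0 1]
T4·…·T1 = [-1 0 -1 -1; 0 7/25 24/25 4; 0 -24/25 7/25 0; 0 0 0 1]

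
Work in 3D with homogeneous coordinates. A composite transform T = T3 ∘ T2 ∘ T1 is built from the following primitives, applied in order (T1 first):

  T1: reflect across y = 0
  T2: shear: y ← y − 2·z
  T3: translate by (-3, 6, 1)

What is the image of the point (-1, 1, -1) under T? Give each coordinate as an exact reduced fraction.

T(p) = (-4, 7, 0)

T1 reflect across y = 0: (-1, 1, -1) → (-1, -1, -1)
T2 shear: y ← y − 2·z: (-1, -1, -1) → (-1, 1, -1)
T3 translate by (-3, 6, 1): (-1, 1, -1) → (-4, 7, 0)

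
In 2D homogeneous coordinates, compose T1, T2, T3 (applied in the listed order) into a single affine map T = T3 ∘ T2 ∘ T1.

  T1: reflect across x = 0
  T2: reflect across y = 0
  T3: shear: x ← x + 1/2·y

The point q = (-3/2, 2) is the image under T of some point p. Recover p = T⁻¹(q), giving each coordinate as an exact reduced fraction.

p = (5/2, -2)

T1 = [-1 0 0; 0 1 0; 0 0 1]
T2·T1 = [-1 0 0; 0 -1 0; 0 0 1]
T3·…·T1 = [-1 -1/2 0; 0 -1 0; 0 0 1]
det M = 1; M⁻¹ = [-1 1/2 0; 0 -1 0; 0 0 1]
M⁻¹ · (-3/2, 2)ᵀ = (5/2, -2)ᵀ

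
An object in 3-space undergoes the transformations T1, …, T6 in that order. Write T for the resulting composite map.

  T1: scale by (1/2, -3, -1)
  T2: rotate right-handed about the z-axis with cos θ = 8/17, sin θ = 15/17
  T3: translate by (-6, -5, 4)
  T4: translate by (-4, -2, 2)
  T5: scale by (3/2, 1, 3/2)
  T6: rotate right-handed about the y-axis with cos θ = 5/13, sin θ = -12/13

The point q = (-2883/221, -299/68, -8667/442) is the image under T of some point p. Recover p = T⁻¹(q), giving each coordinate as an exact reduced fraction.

p = (-1/2, -2, 3)

T1 = [1/2 0 0 0; 0 -3 0 0; 0 0 -1 0; 0 0 0 1]
T2·T1 = [4/17 45/17 0 0; 15/34 -24/17 0 0; 0 0 -1 0; 0 0 0 1]
T3·…·T1 = [4/17 45/17 0 -6; 15/34 -24/17 0 -5; 0 0 -1 4; 0 0 0 1]
T4·…·T1 = [4/17 45/17 0 -10; 15/34 -24/17 0 -7; 0 0 -1 6; 0 0 0 1]
T5·…·T1 = [6/17 135/34 0 -15; 15/34 -24/17 0 -7; 0 0 -3/2 9; 0 0 0 1]
T6·…·T1 = [30/221 675/442 18/13 -183/13; 15/34 -24/17 0 -7; 72/221 810/221 -15/26 -135/13; 0 0 0 1]
det M = 27/8; M⁻¹ = [160/663 30/17 128/221 370/17; 50/663 -8/51 40/221 94/51; 8/13 0 -10/39 6; 0 0 0 1]
M⁻¹ · (-2883/221, -299/68, -8667/442)ᵀ = (-1/2, -2, 3)ᵀ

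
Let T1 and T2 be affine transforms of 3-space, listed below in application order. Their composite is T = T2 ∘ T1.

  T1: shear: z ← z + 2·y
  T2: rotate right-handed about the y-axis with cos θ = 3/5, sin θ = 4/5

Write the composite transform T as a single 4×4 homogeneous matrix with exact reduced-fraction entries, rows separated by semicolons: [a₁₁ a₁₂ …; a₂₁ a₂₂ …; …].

T = [3/5 8/5 4/5 0; 0 1 0 0; -4/5 6/5 3/5 0; 0 0 0 1]

T1 = [1 0 0 0; 0 1 0 0; 0 2 1 0; 0 0 0 1]
T2·T1 = [3/5 8/5 4/5 0; 0 1 0 0; -4/5 6/5 3/5 0; 0 0 0 1]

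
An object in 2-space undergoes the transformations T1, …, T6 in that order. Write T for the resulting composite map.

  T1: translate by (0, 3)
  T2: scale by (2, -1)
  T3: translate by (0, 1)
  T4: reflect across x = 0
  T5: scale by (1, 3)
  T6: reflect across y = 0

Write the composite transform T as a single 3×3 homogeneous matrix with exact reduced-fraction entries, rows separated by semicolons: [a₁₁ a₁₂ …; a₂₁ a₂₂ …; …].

T1 = [1 0 0; 0 1 3; 0 0 1]
T2·T1 = [2 0 0; 0 -1 -3; 0 0 1]
T3·…·T1 = [2 0 0; 0 -1 -2; 0 0 1]
T4·…·T1 = [-2 0 0; 0 -1 -2; 0 0 1]
T5·…·T1 = [-2 0 0; 0 -3 -6; 0 0 1]
T6·…·T1 = [-2 0 0; 0 3 6; 0 0 1]

T = [-2 0 0; 0 3 6; 0 0 1]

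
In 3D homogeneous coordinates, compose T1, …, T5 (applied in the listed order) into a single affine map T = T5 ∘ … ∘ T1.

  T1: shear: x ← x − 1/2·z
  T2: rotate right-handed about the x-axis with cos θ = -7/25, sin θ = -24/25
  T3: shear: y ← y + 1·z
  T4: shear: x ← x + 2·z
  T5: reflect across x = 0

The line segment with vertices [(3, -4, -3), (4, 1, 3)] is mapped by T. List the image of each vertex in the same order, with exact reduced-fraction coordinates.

T1 shear: x ← x − 1/2·z: (3, -4, -3) → (9/2, -4, -3); (4, 1, 3) → (5/2, 1, 3)
T2 rotate right-handed about the x-axis with cos θ = -7/25, sin θ = -24/25: (9/2, -4, -3) → (9/2, -44/25, 117/25); (5/2, 1, 3) → (5/2, 13/5, -9/5)
T3 shear: y ← y + 1·z: (9/2, -44/25, 117/25) → (9/2, 73/25, 117/25); (5/2, 13/5, -9/5) → (5/2, 4/5, -9/5)
T4 shear: x ← x + 2·z: (9/2, 73/25, 117/25) → (693/50, 73/25, 117/25); (5/2, 4/5, -9/5) → (-11/10, 4/5, -9/5)
T5 reflect across x = 0: (693/50, 73/25, 117/25) → (-693/50, 73/25, 117/25); (-11/10, 4/5, -9/5) → (11/10, 4/5, -9/5)

image vertices: (-693/50, 73/25, 117/25), (11/10, 4/5, -9/5)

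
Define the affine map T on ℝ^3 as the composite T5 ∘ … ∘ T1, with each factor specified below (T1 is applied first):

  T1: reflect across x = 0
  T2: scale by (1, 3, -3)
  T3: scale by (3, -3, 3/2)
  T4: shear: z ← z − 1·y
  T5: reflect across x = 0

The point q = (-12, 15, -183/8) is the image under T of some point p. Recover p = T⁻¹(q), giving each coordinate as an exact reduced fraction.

T1 = [-1 0 0 0; 0 1 0 0; 0 0 1 0; 0 0 0 1]
T2·T1 = [-1 0 0 0; 0 3 0 0; 0 0 -3 0; 0 0 0 1]
T3·…·T1 = [-3 0 0 0; 0 -9 0 0; 0 0 -9/2 0; 0 0 0 1]
T4·…·T1 = [-3 0 0 0; 0 -9 0 0; 0 9 -9/2 0; 0 0 0 1]
T5·…·T1 = [3 0 0 0; 0 -9 0 0; 0 9 -9/2 0; 0 0 0 1]
det M = 243/2; M⁻¹ = [1/3 0 0 0; 0 -1/9 0 0; 0 -2/9 -2/9 0; 0 0 0 1]
M⁻¹ · (-12, 15, -183/8)ᵀ = (-4, -5/3, 7/4)ᵀ

p = (-4, -5/3, 7/4)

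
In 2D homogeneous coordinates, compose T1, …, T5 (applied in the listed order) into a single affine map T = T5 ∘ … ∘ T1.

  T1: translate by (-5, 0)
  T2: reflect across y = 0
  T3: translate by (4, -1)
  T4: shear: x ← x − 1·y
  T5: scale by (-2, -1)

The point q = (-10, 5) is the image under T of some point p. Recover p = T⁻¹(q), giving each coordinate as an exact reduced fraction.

T1 = [1 0 -5; 0 1 0; 0 0 1]
T2·T1 = [1 0 -5; 0 -1 0; 0 0 1]
T3·…·T1 = [1 0 -1; 0 -1 -1; 0 0 1]
T4·…·T1 = [1 1 0; 0 -1 -1; 0 0 1]
T5·…·T1 = [-2 -2 0; 0 1 1; 0 0 1]
det M = -2; M⁻¹ = [-1/2 -1 1; 0 1 -1; 0 0 1]
M⁻¹ · (-10, 5)ᵀ = (1, 4)ᵀ

p = (1, 4)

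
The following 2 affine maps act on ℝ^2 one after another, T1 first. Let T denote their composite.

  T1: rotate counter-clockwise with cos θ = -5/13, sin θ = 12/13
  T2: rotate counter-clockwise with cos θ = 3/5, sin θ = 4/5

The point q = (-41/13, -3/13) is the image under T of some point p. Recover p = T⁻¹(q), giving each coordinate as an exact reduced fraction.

T1 = [-5/13 -12/13 0; 12/13 -5/13 0; 0 0 1]
T2·T1 = [-63/65 -16/65 0; 16/65 -63/65 0; 0 0 1]
det M = 1; M⁻¹ = [-63/65 16/65 0; -16/65 -63/65 0; 0 0 1]
M⁻¹ · (-41/13, -3/13)ᵀ = (3, 1)ᵀ

p = (3, 1)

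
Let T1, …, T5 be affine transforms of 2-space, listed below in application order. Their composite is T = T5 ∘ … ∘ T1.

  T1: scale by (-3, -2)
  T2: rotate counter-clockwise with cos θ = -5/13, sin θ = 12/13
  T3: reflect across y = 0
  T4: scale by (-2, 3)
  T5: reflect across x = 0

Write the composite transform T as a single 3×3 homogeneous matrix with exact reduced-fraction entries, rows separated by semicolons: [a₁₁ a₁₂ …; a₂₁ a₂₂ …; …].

T1 = [-3 0 0; 0 -2 0; 0 0 1]
T2·T1 = [15/13 24/13 0; -36/13 10/13 0; 0 0 1]
T3·…·T1 = [15/13 24/13 0; 36/13 -10/13 0; 0 0 1]
T4·…·T1 = [-30/13 -48/13 0; 108/13 -30/13 0; 0 0 1]
T5·…·T1 = [30/13 48/13 0; 108/13 -30/13 0; 0 0 1]

T = [30/13 48/13 0; 108/13 -30/13 0; 0 0 1]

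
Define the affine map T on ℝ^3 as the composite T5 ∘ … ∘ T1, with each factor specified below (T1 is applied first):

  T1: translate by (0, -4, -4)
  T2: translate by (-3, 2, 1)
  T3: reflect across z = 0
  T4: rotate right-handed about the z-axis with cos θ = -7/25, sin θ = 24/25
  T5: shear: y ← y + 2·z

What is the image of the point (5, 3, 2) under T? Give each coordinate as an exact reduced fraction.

T1 translate by (0, -4, -4): (5, 3, 2) → (5, -1, -2)
T2 translate by (-3, 2, 1): (5, -1, -2) → (2, 1, -1)
T3 reflect across z = 0: (2, 1, -1) → (2, 1, 1)
T4 rotate right-handed about the z-axis with cos θ = -7/25, sin θ = 24/25: (2, 1, 1) → (-38/25, 41/25, 1)
T5 shear: y ← y + 2·z: (-38/25, 41/25, 1) → (-38/25, 91/25, 1)

T(p) = (-38/25, 91/25, 1)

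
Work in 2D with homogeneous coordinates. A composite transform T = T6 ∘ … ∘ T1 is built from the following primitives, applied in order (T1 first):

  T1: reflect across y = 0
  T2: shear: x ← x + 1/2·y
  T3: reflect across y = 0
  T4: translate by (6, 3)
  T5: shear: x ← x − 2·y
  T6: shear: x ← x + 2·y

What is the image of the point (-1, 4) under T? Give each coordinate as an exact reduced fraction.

T1 reflect across y = 0: (-1, 4) → (-1, -4)
T2 shear: x ← x + 1/2·y: (-1, -4) → (-3, -4)
T3 reflect across y = 0: (-3, -4) → (-3, 4)
T4 translate by (6, 3): (-3, 4) → (3, 7)
T5 shear: x ← x − 2·y: (3, 7) → (-11, 7)
T6 shear: x ← x + 2·y: (-11, 7) → (3, 7)

T(p) = (3, 7)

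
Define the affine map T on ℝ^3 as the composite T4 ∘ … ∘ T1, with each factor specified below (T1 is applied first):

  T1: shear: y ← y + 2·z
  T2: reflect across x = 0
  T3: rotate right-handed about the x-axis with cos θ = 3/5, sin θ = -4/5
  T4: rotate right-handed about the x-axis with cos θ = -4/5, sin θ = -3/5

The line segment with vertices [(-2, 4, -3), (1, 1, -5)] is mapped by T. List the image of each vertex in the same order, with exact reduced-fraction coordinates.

image vertices: (2, 69/25, 58/25), (-1, 251/25, 57/25)

T1 shear: y ← y + 2·z: (-2, 4, -3) → (-2, -2, -3); (1, 1, -5) → (1, -9, -5)
T2 reflect across x = 0: (-2, -2, -3) → (2, -2, -3); (1, -9, -5) → (-1, -9, -5)
T3 rotate right-handed about the x-axis with cos θ = 3/5, sin θ = -4/5: (2, -2, -3) → (2, -18/5, -1/5); (-1, -9, -5) → (-1, -47/5, 21/5)
T4 rotate right-handed about the x-axis with cos θ = -4/5, sin θ = -3/5: (2, -18/5, -1/5) → (2, 69/25, 58/25); (-1, -47/5, 21/5) → (-1, 251/25, 57/25)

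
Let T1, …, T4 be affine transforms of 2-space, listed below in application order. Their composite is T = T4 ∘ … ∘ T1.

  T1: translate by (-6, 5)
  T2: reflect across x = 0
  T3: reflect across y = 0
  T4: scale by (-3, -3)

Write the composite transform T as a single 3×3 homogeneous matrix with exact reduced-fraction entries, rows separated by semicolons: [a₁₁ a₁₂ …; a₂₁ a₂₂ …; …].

T1 = [1 0 -6; 0 1 5; 0 0 1]
T2·T1 = [-1 0 6; 0 1 5; 0 0 1]
T3·…·T1 = [-1 0 6; 0 -1 -5; 0 0 1]
T4·…·T1 = [3 0 -18; 0 3 15; 0 0 1]

T = [3 0 -18; 0 3 15; 0 0 1]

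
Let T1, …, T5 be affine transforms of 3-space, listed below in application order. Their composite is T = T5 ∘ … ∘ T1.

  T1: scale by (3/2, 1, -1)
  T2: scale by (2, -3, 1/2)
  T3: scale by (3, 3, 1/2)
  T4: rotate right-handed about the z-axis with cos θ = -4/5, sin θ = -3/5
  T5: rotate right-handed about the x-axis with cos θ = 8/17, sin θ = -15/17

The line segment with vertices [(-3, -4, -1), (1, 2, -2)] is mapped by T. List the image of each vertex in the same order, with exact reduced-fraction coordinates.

image vertices: (216/5, -1941/340, 191/17), (-18, 159/34, -131/17)

T1 scale by (3/2, 1, -1): (-3, -4, -1) → (-9/2, -4, 1); (1, 2, -2) → (3/2, 2, 2)
T2 scale by (2, -3, 1/2): (-9/2, -4, 1) → (-9, 12, 1/2); (3/2, 2, 2) → (3, -6, 1)
T3 scale by (3, 3, 1/2): (-9, 12, 1/2) → (-27, 36, 1/4); (3, -6, 1) → (9, -18, 1/2)
T4 rotate right-handed about the z-axis with cos θ = -4/5, sin θ = -3/5: (-27, 36, 1/4) → (216/5, -63/5, 1/4); (9, -18, 1/2) → (-18, 9, 1/2)
T5 rotate right-handed about the x-axis with cos θ = 8/17, sin θ = -15/17: (216/5, -63/5, 1/4) → (216/5, -1941/340, 191/17); (-18, 9, 1/2) → (-18, 159/34, -131/17)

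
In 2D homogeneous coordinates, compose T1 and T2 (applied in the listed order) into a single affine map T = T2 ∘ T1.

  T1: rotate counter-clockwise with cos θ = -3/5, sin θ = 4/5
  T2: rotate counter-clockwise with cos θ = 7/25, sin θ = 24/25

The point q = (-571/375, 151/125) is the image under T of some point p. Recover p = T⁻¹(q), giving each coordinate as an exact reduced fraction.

T1 = [-3/5 -4/5 0; 4/5 -3/5 0; 0 0 1]
T2·T1 = [-117/125 44/125 0; -44/125 -117/125 0; 0 0 1]
det M = 1; M⁻¹ = [-117/125 -44/125 0; 44/125 -117/125 0; 0 0 1]
M⁻¹ · (-571/375, 151/125)ᵀ = (1, -5/3)ᵀ

p = (1, -5/3)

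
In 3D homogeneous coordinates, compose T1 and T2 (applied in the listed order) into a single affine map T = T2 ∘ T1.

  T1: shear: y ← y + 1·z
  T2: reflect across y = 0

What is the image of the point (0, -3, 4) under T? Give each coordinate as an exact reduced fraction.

T1 shear: y ← y + 1·z: (0, -3, 4) → (0, 1, 4)
T2 reflect across y = 0: (0, 1, 4) → (0, -1, 4)

T(p) = (0, -1, 4)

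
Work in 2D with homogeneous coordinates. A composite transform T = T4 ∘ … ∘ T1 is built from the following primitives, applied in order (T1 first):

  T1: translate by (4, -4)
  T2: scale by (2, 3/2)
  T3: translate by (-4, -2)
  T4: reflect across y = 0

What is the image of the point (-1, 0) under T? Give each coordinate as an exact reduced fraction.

T1 translate by (4, -4): (-1, 0) → (3, -4)
T2 scale by (2, 3/2): (3, -4) → (6, -6)
T3 translate by (-4, -2): (6, -6) → (2, -8)
T4 reflect across y = 0: (2, -8) → (2, 8)

T(p) = (2, 8)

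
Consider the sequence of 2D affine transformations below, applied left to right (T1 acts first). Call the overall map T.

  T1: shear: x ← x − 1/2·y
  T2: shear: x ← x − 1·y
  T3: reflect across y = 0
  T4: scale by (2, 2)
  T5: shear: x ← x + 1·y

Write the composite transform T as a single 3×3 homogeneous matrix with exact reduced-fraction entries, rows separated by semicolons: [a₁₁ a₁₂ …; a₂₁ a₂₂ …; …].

T = [2 -5 0; 0 -2 0; 0 0 1]

T1 = [1 -1/2 0; 0 1 0; 0 0 1]
T2·T1 = [1 -3/2 0; 0 1 0; 0 0 1]
T3·…·T1 = [1 -3/2 0; 0 -1 0; 0 0 1]
T4·…·T1 = [2 -3 0; 0 -2 0; 0 0 1]
T5·…·T1 = [2 -5 0; 0 -2 0; 0 0 1]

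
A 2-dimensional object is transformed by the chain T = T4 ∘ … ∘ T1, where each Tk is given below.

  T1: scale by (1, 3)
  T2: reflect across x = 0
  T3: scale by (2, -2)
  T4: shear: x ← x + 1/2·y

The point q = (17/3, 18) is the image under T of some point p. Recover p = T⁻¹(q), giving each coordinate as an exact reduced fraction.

T1 = [1 0 0; 0 3 0; 0 0 1]
T2·T1 = [-1 0 0; 0 3 0; 0 0 1]
T3·…·T1 = [-2 0 0; 0 -6 0; 0 0 1]
T4·…·T1 = [-2 -3 0; 0 -6 0; 0 0 1]
det M = 12; M⁻¹ = [-1/2 1/4 0; 0 -1/6 0; 0 0 1]
M⁻¹ · (17/3, 18)ᵀ = (5/3, -3)ᵀ

p = (5/3, -3)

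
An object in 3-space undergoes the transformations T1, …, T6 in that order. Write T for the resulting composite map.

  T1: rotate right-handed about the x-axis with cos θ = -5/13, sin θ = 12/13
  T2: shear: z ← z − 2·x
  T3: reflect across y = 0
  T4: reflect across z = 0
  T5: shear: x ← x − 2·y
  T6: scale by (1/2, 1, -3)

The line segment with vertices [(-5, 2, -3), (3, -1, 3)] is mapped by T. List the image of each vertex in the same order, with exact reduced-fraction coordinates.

image vertices: (-1/2, -2, 39), (-23/26, 31/13, -315/13)

T1 rotate right-handed about the x-axis with cos θ = -5/13, sin θ = 12/13: (-5, 2, -3) → (-5, 2, 3); (3, -1, 3) → (3, -31/13, -27/13)
T2 shear: z ← z − 2·x: (-5, 2, 3) → (-5, 2, 13); (3, -31/13, -27/13) → (3, -31/13, -105/13)
T3 reflect across y = 0: (-5, 2, 13) → (-5, -2, 13); (3, -31/13, -105/13) → (3, 31/13, -105/13)
T4 reflect across z = 0: (-5, -2, 13) → (-5, -2, -13); (3, 31/13, -105/13) → (3, 31/13, 105/13)
T5 shear: x ← x − 2·y: (-5, -2, -13) → (-1, -2, -13); (3, 31/13, 105/13) → (-23/13, 31/13, 105/13)
T6 scale by (1/2, 1, -3): (-1, -2, -13) → (-1/2, -2, 39); (-23/13, 31/13, 105/13) → (-23/26, 31/13, -315/13)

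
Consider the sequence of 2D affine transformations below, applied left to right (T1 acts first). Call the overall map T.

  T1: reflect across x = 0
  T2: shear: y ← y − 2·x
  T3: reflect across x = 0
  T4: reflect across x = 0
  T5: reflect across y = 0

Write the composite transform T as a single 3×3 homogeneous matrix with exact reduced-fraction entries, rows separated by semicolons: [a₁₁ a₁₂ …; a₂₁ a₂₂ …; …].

T1 = [-1 0 0; 0 1 0; 0 0 1]
T2·T1 = [-1 0 0; 2 1 0; 0 0 1]
T3·…·T1 = [1 0 0; 2 1 0; 0 0 1]
T4·…·T1 = [-1 0 0; 2 1 0; 0 0 1]
T5·…·T1 = [-1 0 0; -2 -1 0; 0 0 1]

T = [-1 0 0; -2 -1 0; 0 0 1]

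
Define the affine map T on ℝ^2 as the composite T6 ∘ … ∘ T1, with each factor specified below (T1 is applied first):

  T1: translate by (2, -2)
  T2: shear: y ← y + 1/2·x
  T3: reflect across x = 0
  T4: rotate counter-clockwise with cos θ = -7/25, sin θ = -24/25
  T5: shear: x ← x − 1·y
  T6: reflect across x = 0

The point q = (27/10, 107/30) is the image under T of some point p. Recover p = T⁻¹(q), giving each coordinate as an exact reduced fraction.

T1 = [1 0 2; 0 1 -2; 0 0 1]
T2·T1 = [1 0 2; 1/2 1 -1; 0 0 1]
T3·…·T1 = [-1 0 -2; 1/2 1 -1; 0 0 1]
T4·…·T1 = [19/25 24/25 -2/5; 41/50 -7/25 11/5; 0 0 1]
T5·…·T1 = [-3/50 31/25 -13/5; 41/50 -7/25 11/5; 0 0 1]
T6·…·T1 = [3/50 -31/25 13/5; 41/50 -7/25 11/5; 0 0 1]
det M = 1; M⁻¹ = [-7/25 31/25 -2; -41/50 3/50 2; 0 0 1]
M⁻¹ · (27/10, 107/30)ᵀ = (5/3, 0)ᵀ

p = (5/3, 0)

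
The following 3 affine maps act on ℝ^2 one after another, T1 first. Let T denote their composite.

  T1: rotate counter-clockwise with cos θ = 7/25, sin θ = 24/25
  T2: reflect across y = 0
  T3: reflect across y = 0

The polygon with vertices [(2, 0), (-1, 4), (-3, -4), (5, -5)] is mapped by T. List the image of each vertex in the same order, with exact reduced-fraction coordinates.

T1 rotate counter-clockwise with cos θ = 7/25, sin θ = 24/25: (2, 0) → (14/25, 48/25); (-1, 4) → (-103/25, 4/25); (-3, -4) → (3, -4); (5, -5) → (31/5, 17/5)
T2 reflect across y = 0: (14/25, 48/25) → (14/25, -48/25); (-103/25, 4/25) → (-103/25, -4/25); (3, -4) → (3, 4); (31/5, 17/5) → (31/5, -17/5)
T3 reflect across y = 0: (14/25, -48/25) → (14/25, 48/25); (-103/25, -4/25) → (-103/25, 4/25); (3, 4) → (3, -4); (31/5, -17/5) → (31/5, 17/5)

image vertices: (14/25, 48/25), (-103/25, 4/25), (3, -4), (31/5, 17/5)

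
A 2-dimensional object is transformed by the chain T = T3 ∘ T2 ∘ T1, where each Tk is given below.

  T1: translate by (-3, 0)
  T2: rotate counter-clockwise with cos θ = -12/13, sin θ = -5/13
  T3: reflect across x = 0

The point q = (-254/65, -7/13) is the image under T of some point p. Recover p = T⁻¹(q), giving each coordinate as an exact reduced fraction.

p = (-2/5, 2)

T1 = [1 0 -3; 0 1 0; 0 0 1]
T2·T1 = [-12/13 5/13 36/13; -5/13 -12/13 15/13; 0 0 1]
T3·…·T1 = [12/13 -5/13 -36/13; -5/13 -12/13 15/13; 0 0 1]
det M = -1; M⁻¹ = [12/13 -5/13 3; -5/13 -12/13 0; 0 0 1]
M⁻¹ · (-254/65, -7/13)ᵀ = (-2/5, 2)ᵀ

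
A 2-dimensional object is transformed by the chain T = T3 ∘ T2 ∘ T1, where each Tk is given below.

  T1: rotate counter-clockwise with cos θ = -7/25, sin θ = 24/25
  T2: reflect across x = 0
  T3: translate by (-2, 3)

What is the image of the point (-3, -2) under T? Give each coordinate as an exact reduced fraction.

T(p) = (-119/25, 17/25)

T1 rotate counter-clockwise with cos θ = -7/25, sin θ = 24/25: (-3, -2) → (69/25, -58/25)
T2 reflect across x = 0: (69/25, -58/25) → (-69/25, -58/25)
T3 translate by (-2, 3): (-69/25, -58/25) → (-119/25, 17/25)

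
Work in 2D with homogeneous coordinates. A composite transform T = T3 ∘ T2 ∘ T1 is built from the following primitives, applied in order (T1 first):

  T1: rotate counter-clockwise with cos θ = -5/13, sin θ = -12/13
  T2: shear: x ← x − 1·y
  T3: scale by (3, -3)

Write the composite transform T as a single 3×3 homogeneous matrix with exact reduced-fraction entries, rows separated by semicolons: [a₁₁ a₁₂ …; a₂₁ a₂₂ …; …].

T1 = [-5/13 12/13 0; -12/13 -5/13 0; 0 0 1]
T2·T1 = [7/13 17/13 0; -12/13 -5/13 0; 0 0 1]
T3·…·T1 = [21/13 51/13 0; 36/13 15/13 0; 0 0 1]

T = [21/13 51/13 0; 36/13 15/13 0; 0 0 1]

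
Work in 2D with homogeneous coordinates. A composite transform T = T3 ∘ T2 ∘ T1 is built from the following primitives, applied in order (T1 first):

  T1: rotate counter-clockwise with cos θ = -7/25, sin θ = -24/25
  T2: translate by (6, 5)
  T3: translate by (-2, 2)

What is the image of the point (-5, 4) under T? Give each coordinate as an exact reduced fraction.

T(p) = (231/25, 267/25)

T1 rotate counter-clockwise with cos θ = -7/25, sin θ = -24/25: (-5, 4) → (131/25, 92/25)
T2 translate by (6, 5): (131/25, 92/25) → (281/25, 217/25)
T3 translate by (-2, 2): (281/25, 217/25) → (231/25, 267/25)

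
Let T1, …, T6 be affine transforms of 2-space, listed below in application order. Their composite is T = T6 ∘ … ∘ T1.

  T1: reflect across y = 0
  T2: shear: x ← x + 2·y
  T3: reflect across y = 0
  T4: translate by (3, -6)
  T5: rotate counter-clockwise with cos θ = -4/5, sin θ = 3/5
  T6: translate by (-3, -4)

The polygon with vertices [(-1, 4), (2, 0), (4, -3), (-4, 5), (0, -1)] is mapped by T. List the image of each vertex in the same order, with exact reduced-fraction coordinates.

T1 reflect across y = 0: (-1, 4) → (-1, -4); (2, 0) → (2, 0); (4, -3) → (4, 3); (-4, 5) → (-4, -5); (0, -1) → (0, 1)
T2 shear: x ← x + 2·y: (-1, -4) → (-9, -4); (2, 0) → (2, 0); (4, 3) → (10, 3); (-4, -5) → (-14, -5); (0, 1) → (2, 1)
T3 reflect across y = 0: (-9, -4) → (-9, 4); (2, 0) → (2, 0); (10, 3) → (10, -3); (-14, -5) → (-14, 5); (2, 1) → (2, -1)
T4 translate by (3, -6): (-9, 4) → (-6, -2); (2, 0) → (5, -6); (10, -3) → (13, -9); (-14, 5) → (-11, -1); (2, -1) → (5, -7)
T5 rotate counter-clockwise with cos θ = -4/5, sin θ = 3/5: (-6, -2) → (6, -2); (5, -6) → (-2/5, 39/5); (13, -9) → (-5, 15); (-11, -1) → (47/5, -29/5); (5, -7) → (1/5, 43/5)
T6 translate by (-3, -4): (6, -2) → (3, -6); (-2/5, 39/5) → (-17/5, 19/5); (-5, 15) → (-8, 11); (47/5, -29/5) → (32/5, -49/5); (1/5, 43/5) → (-14/5, 23/5)

image vertices: (3, -6), (-17/5, 19/5), (-8, 11), (32/5, -49/5), (-14/5, 23/5)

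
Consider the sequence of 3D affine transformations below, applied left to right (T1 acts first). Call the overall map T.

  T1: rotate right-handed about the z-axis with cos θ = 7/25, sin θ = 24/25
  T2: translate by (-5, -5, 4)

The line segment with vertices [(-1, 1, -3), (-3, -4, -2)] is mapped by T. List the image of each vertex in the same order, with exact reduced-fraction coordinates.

image vertices: (-156/25, -142/25, 1), (-2, -9, 2)

T1 rotate right-handed about the z-axis with cos θ = 7/25, sin θ = 24/25: (-1, 1, -3) → (-31/25, -17/25, -3); (-3, -4, -2) → (3, -4, -2)
T2 translate by (-5, -5, 4): (-31/25, -17/25, -3) → (-156/25, -142/25, 1); (3, -4, -2) → (-2, -9, 2)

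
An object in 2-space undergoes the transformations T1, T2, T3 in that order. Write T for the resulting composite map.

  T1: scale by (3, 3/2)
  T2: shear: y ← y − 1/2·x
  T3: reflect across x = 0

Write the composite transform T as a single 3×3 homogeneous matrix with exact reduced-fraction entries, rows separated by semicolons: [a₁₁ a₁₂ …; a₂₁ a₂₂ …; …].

T = [-3 0 0; -3/2 3/2 0; 0 0 1]

T1 = [3 0 0; 0 3/2 0; 0 0 1]
T2·T1 = [3 0 0; -3/2 3/2 0; 0 0 1]
T3·…·T1 = [-3 0 0; -3/2 3/2 0; 0 0 1]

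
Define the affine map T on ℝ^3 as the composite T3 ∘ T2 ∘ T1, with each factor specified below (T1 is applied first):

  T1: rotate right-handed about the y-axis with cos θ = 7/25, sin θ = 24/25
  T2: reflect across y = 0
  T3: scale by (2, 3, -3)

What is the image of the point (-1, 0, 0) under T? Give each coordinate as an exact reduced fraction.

T1 rotate right-handed about the y-axis with cos θ = 7/25, sin θ = 24/25: (-1, 0, 0) → (-7/25, 0, 24/25)
T2 reflect across y = 0: (-7/25, 0, 24/25) → (-7/25, 0, 24/25)
T3 scale by (2, 3, -3): (-7/25, 0, 24/25) → (-14/25, 0, -72/25)

T(p) = (-14/25, 0, -72/25)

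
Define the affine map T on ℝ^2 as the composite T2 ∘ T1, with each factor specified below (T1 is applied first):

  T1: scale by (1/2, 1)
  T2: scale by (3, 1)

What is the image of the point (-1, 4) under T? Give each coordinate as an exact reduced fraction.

T(p) = (-3/2, 4)

T1 scale by (1/2, 1): (-1, 4) → (-1/2, 4)
T2 scale by (3, 1): (-1/2, 4) → (-3/2, 4)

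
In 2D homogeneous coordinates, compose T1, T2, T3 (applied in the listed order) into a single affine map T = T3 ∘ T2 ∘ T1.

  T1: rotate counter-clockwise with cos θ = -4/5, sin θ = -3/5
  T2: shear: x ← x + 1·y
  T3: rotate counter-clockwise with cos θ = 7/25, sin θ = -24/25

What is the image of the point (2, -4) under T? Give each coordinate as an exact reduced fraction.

T1 rotate counter-clockwise with cos θ = -4/5, sin θ = -3/5: (2, -4) → (-4, 2)
T2 shear: x ← x + 1·y: (-4, 2) → (-2, 2)
T3 rotate counter-clockwise with cos θ = 7/25, sin θ = -24/25: (-2, 2) → (34/25, 62/25)

T(p) = (34/25, 62/25)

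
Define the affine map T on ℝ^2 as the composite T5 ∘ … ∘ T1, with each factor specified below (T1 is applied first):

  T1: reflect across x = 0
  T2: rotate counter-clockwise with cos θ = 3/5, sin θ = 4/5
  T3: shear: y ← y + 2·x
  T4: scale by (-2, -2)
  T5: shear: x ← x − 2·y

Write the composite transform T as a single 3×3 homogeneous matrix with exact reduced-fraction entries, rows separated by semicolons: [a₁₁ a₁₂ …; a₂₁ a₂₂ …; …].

T = [-34/5 -12/5 0; 4 2 0; 0 0 1]

T1 = [-1 0 0; 0 1 0; 0 0 1]
T2·T1 = [-3/5 -4/5 0; -4/5 3/5 0; 0 0 1]
T3·…·T1 = [-3/5 -4/5 0; -2 -1 0; 0 0 1]
T4·…·T1 = [6/5 8/5 0; 4 2 0; 0 0 1]
T5·…·T1 = [-34/5 -12/5 0; 4 2 0; 0 0 1]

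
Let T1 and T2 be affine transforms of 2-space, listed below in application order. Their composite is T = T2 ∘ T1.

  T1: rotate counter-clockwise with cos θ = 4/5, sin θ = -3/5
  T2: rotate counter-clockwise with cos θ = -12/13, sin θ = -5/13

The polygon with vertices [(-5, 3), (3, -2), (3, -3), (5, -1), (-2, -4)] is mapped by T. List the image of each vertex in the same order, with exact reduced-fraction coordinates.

T1 rotate counter-clockwise with cos θ = 4/5, sin θ = -3/5: (-5, 3) → (-11/5, 27/5); (3, -2) → (6/5, -17/5); (3, -3) → (3/5, -21/5); (5, -1) → (17/5, -19/5); (-2, -4) → (-4, -2)
T2 rotate counter-clockwise with cos θ = -12/13, sin θ = -5/13: (-11/5, 27/5) → (267/65, -269/65); (6/5, -17/5) → (-157/65, 174/65); (3/5, -21/5) → (-141/65, 237/65); (17/5, -19/5) → (-23/5, 11/5); (-4, -2) → (38/13, 44/13)

image vertices: (267/65, -269/65), (-157/65, 174/65), (-141/65, 237/65), (-23/5, 11/5), (38/13, 44/13)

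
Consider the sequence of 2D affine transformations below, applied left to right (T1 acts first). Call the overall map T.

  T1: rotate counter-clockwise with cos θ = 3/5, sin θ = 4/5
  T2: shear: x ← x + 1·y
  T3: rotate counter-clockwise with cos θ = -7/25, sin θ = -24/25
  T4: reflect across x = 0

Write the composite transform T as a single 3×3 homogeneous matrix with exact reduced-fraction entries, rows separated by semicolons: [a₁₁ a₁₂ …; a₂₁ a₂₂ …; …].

T1 = [3/5 -4/5 0; 4/5 3/5 0; 0 0 1]
T2·T1 = [7/5 -1/5 0; 4/5 3/5 0; 0 0 1]
T3·…·T1 = [47/125 79/125 0; -196/125 3/125 0; 0 0 1]
T4·…·T1 = [-47/125 -79/125 0; -196/125 3/125 0; 0 0 1]

T = [-47/125 -79/125 0; -196/125 3/125 0; 0 0 1]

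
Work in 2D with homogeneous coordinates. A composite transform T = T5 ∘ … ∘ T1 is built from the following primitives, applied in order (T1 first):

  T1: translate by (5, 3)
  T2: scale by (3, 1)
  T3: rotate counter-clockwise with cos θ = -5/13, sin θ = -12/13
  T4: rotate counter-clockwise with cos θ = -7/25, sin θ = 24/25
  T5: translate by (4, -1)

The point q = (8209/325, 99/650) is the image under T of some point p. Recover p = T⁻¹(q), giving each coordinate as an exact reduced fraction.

T1 = [1 0 5; 0 1 3; 0 0 1]
T2·T1 = [3 0 15; 0 1 3; 0 0 1]
T3·…·T1 = [-15/13 12/13 -3; -36/13 -5/13 -15; 0 0 1]
T4·…·T1 = [969/325 36/325 381/25; -108/325 323/325 33/25; 0 0 1]
T5·…·T1 = [969/325 36/325 481/25; -108/325 323/325 8/25; 0 0 1]
det M = 3; M⁻¹ = [323/975 -12/325 -6203/975; 36/325 323/325 -796/325; 0 0 1]
M⁻¹ · (8209/325, 99/650)ᵀ = (2, 1/2)ᵀ

p = (2, 1/2)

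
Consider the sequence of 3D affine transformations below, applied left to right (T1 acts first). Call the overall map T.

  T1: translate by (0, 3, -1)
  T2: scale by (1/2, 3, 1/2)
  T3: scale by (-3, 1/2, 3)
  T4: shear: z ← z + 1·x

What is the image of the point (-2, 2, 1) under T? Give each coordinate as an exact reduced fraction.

T(p) = (3, 15/2, 3)

T1 translate by (0, 3, -1): (-2, 2, 1) → (-2, 5, 0)
T2 scale by (1/2, 3, 1/2): (-2, 5, 0) → (-1, 15, 0)
T3 scale by (-3, 1/2, 3): (-1, 15, 0) → (3, 15/2, 0)
T4 shear: z ← z + 1·x: (3, 15/2, 0) → (3, 15/2, 3)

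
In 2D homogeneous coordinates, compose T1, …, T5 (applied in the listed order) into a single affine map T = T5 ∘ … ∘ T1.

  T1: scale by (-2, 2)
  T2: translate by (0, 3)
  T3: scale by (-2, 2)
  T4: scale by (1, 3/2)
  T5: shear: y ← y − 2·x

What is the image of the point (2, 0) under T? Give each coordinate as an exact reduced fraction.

T1 scale by (-2, 2): (2, 0) → (-4, 0)
T2 translate by (0, 3): (-4, 0) → (-4, 3)
T3 scale by (-2, 2): (-4, 3) → (8, 6)
T4 scale by (1, 3/2): (8, 6) → (8, 9)
T5 shear: y ← y − 2·x: (8, 9) → (8, -7)

T(p) = (8, -7)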